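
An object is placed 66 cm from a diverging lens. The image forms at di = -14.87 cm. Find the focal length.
1/f = 1/do + 1/di → f = -19.19 cm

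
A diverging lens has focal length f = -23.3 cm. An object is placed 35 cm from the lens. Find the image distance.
1/di = 1/f − 1/do → di = -13.99 cm (virtual image)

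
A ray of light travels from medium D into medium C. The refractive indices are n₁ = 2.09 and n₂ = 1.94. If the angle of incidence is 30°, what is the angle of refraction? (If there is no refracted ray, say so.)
sin θ₂ = (n₁/n₂)·sin θ₁ = 0.5387 → θ₂ = 32.59°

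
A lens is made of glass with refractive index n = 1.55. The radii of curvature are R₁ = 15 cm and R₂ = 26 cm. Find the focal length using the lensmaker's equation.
1/f = (n − 1)(1/R₁ − 1/R₂) → f = 64.46 cm (converging lens)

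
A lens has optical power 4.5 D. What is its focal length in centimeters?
f = 1/P = 22.22 cm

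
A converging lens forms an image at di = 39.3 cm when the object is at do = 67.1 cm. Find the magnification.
M = −di/do = -0.5857 (inverted image)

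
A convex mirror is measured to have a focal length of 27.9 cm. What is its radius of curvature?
R = 2|f| = 55.8 cm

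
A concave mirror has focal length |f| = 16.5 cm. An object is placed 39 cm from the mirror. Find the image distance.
f = +16.5 cm (concave); 1/di = 1/f − 1/do → di = 28.6 cm (real image, in front of mirror)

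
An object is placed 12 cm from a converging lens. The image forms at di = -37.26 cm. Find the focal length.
1/f = 1/do + 1/di → f = 17.7 cm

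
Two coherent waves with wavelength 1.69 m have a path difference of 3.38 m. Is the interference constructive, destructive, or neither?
constructive — path difference = 2λ, a whole number of wavelengths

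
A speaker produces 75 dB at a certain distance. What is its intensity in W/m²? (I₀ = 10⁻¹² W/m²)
I = I₀·10^(β/10) = 3.16 × 10⁻⁵ W/m²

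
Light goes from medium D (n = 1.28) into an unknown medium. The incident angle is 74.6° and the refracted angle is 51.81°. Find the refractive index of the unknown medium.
n₂ = n₁·sin θ₁ / sin θ₂ = 1.57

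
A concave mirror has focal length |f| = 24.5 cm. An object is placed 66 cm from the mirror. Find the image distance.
f = +24.5 cm (concave); 1/di = 1/f − 1/do → di = 38.96 cm (real image, in front of mirror)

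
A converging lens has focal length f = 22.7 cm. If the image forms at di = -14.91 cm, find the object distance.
1/do = 1/f − 1/di → do = 8.999 cm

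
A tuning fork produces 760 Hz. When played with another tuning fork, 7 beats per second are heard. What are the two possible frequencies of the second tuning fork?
f₂ = 760 ± 7 Hz → 767 Hz or 753 Hz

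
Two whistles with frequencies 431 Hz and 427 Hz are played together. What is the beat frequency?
4 Hz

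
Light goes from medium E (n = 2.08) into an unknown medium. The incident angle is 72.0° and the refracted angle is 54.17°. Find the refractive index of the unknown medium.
n₂ = n₁·sin θ₁ / sin θ₂ = 2.44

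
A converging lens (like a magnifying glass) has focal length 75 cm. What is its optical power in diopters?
P = 1/f = 1.333 D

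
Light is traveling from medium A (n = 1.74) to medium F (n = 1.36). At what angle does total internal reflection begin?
θc = arcsin(n₂/n₁) = 51.41°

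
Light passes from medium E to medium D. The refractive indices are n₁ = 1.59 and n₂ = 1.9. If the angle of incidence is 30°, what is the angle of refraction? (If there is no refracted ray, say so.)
sin θ₂ = (n₁/n₂)·sin θ₁ = 0.4184 → θ₂ = 24.73°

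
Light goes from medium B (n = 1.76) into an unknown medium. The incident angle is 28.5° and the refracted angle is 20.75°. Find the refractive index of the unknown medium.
n₂ = n₁·sin θ₁ / sin θ₂ = 2.37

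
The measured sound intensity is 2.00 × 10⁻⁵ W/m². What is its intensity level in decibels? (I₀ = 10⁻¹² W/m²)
β = 10·log₁₀(I/I₀) = 73.01 dB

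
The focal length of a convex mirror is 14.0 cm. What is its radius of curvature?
R = 2|f| = 28 cm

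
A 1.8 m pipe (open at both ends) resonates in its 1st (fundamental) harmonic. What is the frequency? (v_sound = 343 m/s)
fₙ = nv/(2L) = 95.28 Hz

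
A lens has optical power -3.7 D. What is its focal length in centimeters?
f = 1/P = -27.03 cm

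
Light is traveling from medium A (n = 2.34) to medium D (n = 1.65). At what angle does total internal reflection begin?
θc = arcsin(n₂/n₁) = 44.84°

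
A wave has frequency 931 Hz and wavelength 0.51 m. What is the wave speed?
v = fλ = 474.8 m/s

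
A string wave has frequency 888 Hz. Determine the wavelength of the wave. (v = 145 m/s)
λ = v/f = 0.1633 m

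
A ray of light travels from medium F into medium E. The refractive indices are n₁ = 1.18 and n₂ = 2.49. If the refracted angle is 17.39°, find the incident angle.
sin θ₁ = (n₂/n₁)·sin θ₂ → θ₁ = 39.1°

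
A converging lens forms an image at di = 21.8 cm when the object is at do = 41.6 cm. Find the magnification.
M = −di/do = -0.524 (inverted image)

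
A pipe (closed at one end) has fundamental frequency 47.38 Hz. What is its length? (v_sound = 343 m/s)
L = v/(4f₁) = 1.81 m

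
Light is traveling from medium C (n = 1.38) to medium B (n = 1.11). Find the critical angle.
θc = arcsin(n₂/n₁) = 53.55°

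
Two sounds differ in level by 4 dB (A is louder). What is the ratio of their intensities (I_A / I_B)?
I_A/I_B = 10^(Δβ/10) = 2.512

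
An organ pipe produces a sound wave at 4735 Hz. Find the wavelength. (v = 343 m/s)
λ = v/f = 0.07244 m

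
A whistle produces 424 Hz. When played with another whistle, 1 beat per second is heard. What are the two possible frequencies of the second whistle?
f₂ = 424 ± 1 Hz → 425 Hz or 423 Hz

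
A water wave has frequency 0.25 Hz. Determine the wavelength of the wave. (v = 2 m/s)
λ = v/f = 8 m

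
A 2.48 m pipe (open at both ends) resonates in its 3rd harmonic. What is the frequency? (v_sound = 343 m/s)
fₙ = nv/(2L) = 207.5 Hz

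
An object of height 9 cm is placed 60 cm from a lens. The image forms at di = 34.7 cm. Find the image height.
hi = (-di/do) × ho = -5.205 cm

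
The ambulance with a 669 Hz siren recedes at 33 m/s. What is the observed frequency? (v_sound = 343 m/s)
f_obs = f·v/(v + v_s) = 610.3 Hz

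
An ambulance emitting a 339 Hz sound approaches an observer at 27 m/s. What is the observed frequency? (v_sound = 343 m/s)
f_obs = f·v/(v − v_s) = 368 Hz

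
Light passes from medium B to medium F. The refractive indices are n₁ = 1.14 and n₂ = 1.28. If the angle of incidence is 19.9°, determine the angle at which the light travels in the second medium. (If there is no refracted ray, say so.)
sin θ₂ = (n₁/n₂)·sin θ₁ = 0.3032 → θ₂ = 17.65°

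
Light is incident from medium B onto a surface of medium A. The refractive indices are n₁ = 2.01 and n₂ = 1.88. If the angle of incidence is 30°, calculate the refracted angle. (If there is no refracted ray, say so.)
sin θ₂ = (n₁/n₂)·sin θ₁ = 0.5346 → θ₂ = 32.32°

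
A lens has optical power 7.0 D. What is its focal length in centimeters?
f = 1/P = 14.29 cm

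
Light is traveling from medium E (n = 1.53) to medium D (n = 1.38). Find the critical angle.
θc = arcsin(n₂/n₁) = 64.42°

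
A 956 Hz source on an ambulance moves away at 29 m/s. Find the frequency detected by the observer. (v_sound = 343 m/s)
f_obs = f·v/(v + v_s) = 881.5 Hz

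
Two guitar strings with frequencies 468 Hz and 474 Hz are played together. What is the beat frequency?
6 Hz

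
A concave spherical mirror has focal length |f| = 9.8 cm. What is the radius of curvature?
R = 2|f| = 19.6 cm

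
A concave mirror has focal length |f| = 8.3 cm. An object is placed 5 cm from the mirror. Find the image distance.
f = +8.3 cm (concave); 1/di = 1/f − 1/do → di = -12.58 cm (virtual image, behind mirror)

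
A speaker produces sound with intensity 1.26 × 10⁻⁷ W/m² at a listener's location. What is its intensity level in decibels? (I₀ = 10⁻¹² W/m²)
β = 10·log₁₀(I/I₀) = 51 dB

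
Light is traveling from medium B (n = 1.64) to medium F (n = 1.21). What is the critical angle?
θc = arcsin(n₂/n₁) = 47.54°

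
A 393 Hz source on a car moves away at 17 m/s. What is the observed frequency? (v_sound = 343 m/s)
f_obs = f·v/(v + v_s) = 374.4 Hz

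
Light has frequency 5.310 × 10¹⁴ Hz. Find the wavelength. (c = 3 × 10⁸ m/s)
λ = c/f = 565 nm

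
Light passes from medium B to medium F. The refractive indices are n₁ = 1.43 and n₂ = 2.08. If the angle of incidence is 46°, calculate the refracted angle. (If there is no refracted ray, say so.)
sin θ₂ = (n₁/n₂)·sin θ₁ = 0.4945 → θ₂ = 29.64°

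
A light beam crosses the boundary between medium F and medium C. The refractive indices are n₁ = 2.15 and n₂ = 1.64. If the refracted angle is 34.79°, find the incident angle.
sin θ₁ = (n₂/n₁)·sin θ₂ → θ₁ = 25.8°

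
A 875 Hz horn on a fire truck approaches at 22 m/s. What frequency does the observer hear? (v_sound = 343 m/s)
f_obs = f·v/(v − v_s) = 935 Hz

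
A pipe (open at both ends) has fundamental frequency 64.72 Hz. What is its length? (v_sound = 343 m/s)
L = v/(2f₁) = 2.65 m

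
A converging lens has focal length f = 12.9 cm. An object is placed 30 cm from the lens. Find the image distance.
1/di = 1/f − 1/do → di = 22.63 cm (real image)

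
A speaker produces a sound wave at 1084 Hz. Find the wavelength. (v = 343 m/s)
λ = v/f = 0.3164 m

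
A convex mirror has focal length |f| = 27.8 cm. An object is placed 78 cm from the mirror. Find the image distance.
f = −27.8 cm (convex); 1/di = 1/f − 1/do → di = -20.5 cm (virtual image, behind mirror)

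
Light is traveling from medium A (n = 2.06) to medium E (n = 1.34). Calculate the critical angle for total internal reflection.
θc = arcsin(n₂/n₁) = 40.58°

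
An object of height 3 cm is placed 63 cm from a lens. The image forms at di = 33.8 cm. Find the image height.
hi = (-di/do) × ho = -1.61 cm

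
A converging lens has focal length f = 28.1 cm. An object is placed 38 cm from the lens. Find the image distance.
1/di = 1/f − 1/do → di = 107.9 cm (real image)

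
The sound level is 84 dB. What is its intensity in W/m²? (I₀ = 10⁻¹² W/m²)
I = I₀·10^(β/10) = 2.51 × 10⁻⁴ W/m²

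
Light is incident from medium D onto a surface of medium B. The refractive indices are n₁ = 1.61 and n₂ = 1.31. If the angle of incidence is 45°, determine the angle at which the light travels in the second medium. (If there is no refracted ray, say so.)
sin θ₂ = (n₁/n₂)·sin θ₁ = 0.869 → θ₂ = 60.35°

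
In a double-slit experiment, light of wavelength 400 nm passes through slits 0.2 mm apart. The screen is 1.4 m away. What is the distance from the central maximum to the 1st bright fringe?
y = mλL/d = 2.8 mm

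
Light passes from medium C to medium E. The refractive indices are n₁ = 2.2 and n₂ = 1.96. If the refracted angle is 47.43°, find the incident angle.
sin θ₁ = (n₂/n₁)·sin θ₂ → θ₁ = 41°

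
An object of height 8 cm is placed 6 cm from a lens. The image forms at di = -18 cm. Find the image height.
hi = (-di/do) × ho = 24 cm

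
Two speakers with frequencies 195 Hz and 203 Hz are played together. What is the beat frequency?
8 Hz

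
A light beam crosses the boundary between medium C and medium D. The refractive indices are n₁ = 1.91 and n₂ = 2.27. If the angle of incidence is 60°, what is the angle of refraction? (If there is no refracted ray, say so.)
sin θ₂ = (n₁/n₂)·sin θ₁ = 0.7287 → θ₂ = 46.78°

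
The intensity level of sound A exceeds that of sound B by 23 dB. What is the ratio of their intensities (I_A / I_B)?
I_A/I_B = 10^(Δβ/10) = 199.5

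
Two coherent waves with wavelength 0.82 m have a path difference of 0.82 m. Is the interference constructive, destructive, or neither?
constructive — path difference = 1λ, a whole number of wavelengths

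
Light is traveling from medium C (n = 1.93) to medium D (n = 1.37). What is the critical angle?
θc = arcsin(n₂/n₁) = 45.22°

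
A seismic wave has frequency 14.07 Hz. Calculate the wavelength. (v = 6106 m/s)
λ = v/f = 434 m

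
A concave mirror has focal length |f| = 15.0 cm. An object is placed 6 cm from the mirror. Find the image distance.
f = +15.0 cm (concave); 1/di = 1/f − 1/do → di = -10 cm (virtual image, behind mirror)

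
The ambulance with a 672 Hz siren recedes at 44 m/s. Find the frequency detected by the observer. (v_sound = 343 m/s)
f_obs = f·v/(v + v_s) = 595.6 Hz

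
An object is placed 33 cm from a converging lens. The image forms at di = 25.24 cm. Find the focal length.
1/f = 1/do + 1/di → f = 14.3 cm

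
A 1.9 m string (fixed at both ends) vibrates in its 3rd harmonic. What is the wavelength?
λₙ = 2L/n = 1.267 m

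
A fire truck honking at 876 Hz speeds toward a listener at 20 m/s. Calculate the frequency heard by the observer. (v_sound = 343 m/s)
f_obs = f·v/(v − v_s) = 930.2 Hz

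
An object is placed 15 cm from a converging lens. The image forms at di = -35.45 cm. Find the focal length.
1/f = 1/do + 1/di → f = 26 cm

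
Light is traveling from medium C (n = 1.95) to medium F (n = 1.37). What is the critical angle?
θc = arcsin(n₂/n₁) = 44.63°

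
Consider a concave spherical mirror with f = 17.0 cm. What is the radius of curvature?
R = 2|f| = 34 cm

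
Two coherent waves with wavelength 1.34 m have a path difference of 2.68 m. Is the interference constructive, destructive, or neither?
constructive — path difference = 2λ, a whole number of wavelengths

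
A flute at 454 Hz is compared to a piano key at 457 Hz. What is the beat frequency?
3 Hz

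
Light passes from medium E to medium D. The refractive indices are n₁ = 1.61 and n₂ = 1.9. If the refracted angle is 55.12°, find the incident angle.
sin θ₁ = (n₂/n₁)·sin θ₂ → θ₁ = 75.49°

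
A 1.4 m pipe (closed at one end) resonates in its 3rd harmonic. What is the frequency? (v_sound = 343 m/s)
fₙ = nv/(4L) = 183.8 Hz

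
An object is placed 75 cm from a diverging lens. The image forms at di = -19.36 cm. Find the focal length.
1/f = 1/do + 1/di → f = -26.1 cm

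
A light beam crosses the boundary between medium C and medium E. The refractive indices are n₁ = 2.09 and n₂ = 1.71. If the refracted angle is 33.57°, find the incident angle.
sin θ₁ = (n₂/n₁)·sin θ₂ → θ₁ = 26.9°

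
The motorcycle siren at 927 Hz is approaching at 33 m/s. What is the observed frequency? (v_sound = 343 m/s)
f_obs = f·v/(v − v_s) = 1026 Hz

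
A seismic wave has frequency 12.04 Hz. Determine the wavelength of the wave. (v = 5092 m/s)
λ = v/f = 422.9 m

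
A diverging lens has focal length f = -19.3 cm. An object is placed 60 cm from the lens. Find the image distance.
1/di = 1/f − 1/do → di = -14.6 cm (virtual image)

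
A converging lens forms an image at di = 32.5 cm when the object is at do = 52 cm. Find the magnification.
M = −di/do = -0.625 (inverted image)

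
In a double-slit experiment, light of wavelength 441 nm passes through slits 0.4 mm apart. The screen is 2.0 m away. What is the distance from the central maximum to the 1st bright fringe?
y = mλL/d = 2.205 mm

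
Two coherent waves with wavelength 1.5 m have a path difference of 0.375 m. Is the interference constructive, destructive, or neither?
neither (partial) — path difference = 0.25λ, neither a whole number of wavelengths nor an odd multiple of λ/2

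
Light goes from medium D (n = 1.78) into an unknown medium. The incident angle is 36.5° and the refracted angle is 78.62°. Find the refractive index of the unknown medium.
n₂ = n₁·sin θ₁ / sin θ₂ = 1.08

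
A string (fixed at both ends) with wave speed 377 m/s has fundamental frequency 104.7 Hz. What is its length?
L = v/(2f₁) = 1.8 m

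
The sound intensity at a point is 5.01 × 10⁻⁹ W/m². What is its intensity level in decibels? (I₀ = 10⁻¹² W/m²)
β = 10·log₁₀(I/I₀) = 37 dB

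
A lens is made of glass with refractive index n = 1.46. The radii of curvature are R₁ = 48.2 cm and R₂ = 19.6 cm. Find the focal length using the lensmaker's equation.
1/f = (n − 1)(1/R₁ − 1/R₂) → f = -71.81 cm (diverging lens)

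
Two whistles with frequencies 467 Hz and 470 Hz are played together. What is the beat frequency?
3 Hz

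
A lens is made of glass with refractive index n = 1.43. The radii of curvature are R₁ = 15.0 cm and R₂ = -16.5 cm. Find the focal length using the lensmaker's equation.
1/f = (n − 1)(1/R₁ − 1/R₂) → f = 18.27 cm (converging lens)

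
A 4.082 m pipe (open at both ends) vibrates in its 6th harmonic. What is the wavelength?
λₙ = 2L/n = 1.361 m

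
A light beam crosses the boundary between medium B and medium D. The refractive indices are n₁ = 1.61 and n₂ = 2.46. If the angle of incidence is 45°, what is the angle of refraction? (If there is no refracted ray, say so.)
sin θ₂ = (n₁/n₂)·sin θ₁ = 0.4628 → θ₂ = 27.57°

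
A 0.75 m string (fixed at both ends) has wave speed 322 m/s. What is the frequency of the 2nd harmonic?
fₙ = nv/(2L) = 429.3 Hz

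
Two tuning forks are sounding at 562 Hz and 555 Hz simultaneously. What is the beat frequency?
7 Hz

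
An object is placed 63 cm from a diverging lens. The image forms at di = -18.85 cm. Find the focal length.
1/f = 1/do + 1/di → f = -26.9 cm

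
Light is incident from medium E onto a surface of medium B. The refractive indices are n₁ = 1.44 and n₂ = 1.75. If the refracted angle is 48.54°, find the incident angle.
sin θ₁ = (n₂/n₁)·sin θ₂ → θ₁ = 65.61°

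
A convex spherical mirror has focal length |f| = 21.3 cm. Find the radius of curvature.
R = 2|f| = 42.6 cm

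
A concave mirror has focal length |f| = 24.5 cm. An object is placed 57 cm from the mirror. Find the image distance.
f = +24.5 cm (concave); 1/di = 1/f − 1/do → di = 42.97 cm (real image, in front of mirror)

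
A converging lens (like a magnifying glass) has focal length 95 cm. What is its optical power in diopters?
P = 1/f = 1.053 D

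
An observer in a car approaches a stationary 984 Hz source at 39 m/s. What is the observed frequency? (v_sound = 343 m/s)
f_obs = f·(v + v_o)/v = 1096 Hz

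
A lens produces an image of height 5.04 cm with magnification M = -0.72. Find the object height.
ho = |hi|/|M| = 7 cm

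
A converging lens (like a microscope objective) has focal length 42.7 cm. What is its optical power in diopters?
P = 1/f = 2.342 D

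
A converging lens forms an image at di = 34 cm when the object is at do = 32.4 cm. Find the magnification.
M = −di/do = -1.049 (inverted image)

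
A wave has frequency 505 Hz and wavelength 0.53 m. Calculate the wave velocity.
v = fλ = 267.7 m/s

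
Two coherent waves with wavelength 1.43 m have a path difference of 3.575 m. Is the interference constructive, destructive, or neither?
destructive — path difference = 2.5λ, an odd multiple of λ/2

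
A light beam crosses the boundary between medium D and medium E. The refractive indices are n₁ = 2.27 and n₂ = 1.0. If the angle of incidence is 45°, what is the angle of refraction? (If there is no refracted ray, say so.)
sin θ₂ = (n₁/n₂)·sin θ₁ = 1.605 > 1, so there is no refracted ray — the light undergoes total internal reflection.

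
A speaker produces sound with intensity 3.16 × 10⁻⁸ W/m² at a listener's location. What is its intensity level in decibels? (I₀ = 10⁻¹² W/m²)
β = 10·log₁₀(I/I₀) = 45 dB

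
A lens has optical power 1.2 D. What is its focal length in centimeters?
f = 1/P = 83.33 cm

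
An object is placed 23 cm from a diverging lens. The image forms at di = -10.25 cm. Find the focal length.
1/f = 1/do + 1/di → f = -18.49 cm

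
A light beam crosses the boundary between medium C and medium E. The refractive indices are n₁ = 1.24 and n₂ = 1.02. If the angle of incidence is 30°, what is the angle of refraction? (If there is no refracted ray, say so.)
sin θ₂ = (n₁/n₂)·sin θ₁ = 0.6078 → θ₂ = 37.43°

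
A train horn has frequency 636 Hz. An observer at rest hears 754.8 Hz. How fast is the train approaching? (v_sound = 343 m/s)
v_s = v·(1 − f/f_obs) = 53.99 m/s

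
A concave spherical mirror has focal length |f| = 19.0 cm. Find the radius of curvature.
R = 2|f| = 38 cm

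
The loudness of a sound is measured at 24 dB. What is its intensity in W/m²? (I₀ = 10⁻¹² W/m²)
I = I₀·10^(β/10) = 2.51 × 10⁻¹⁰ W/m²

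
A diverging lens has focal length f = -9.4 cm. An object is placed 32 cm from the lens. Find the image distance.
1/di = 1/f − 1/do → di = -7.266 cm (virtual image)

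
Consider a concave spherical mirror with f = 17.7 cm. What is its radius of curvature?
R = 2|f| = 35.4 cm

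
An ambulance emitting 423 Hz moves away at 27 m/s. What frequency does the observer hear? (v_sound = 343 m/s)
f_obs = f·v/(v + v_s) = 392.1 Hz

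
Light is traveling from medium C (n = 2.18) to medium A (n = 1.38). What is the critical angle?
θc = arcsin(n₂/n₁) = 39.27°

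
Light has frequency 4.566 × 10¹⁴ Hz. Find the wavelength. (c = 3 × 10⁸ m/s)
λ = c/f = 657 nm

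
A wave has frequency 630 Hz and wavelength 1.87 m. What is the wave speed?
v = fλ = 1178 m/s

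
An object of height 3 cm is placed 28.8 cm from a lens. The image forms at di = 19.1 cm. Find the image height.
hi = (-di/do) × ho = -1.99 cm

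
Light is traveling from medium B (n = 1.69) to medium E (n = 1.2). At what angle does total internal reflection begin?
θc = arcsin(n₂/n₁) = 45.24°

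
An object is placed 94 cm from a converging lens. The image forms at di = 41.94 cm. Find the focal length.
1/f = 1/do + 1/di → f = 29 cm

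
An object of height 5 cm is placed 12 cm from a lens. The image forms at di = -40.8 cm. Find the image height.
hi = (-di/do) × ho = 17 cm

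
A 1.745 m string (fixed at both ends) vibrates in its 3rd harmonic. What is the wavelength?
λₙ = 2L/n = 1.163 m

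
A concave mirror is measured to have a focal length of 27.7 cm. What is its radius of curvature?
R = 2|f| = 55.4 cm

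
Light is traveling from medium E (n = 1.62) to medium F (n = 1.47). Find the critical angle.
θc = arcsin(n₂/n₁) = 65.15°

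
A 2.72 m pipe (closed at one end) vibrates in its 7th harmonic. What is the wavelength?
λₙ = 4L/n = 1.554 m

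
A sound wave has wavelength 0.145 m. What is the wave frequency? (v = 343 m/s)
f = v/λ = 2366 Hz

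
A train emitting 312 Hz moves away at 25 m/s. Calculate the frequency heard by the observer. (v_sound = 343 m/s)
f_obs = f·v/(v + v_s) = 290.8 Hz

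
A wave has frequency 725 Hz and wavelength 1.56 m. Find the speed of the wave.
v = fλ = 1131 m/s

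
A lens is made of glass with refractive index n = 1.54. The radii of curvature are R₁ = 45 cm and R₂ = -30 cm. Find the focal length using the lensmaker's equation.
1/f = (n − 1)(1/R₁ − 1/R₂) → f = 33.33 cm (converging lens)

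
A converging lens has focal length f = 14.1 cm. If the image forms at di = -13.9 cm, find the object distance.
1/do = 1/f − 1/di → do = 7 cm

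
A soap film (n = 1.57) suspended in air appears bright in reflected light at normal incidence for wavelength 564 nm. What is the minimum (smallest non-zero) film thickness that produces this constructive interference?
2nt = (m − ½)λ with m = 1 → t = (m − ½)λ/(2n) = 89.81 nm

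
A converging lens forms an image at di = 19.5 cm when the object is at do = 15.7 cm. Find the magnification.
M = −di/do = -1.242 (inverted image)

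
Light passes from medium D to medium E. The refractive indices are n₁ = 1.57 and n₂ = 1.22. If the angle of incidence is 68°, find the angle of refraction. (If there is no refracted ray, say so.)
sin θ₂ = (n₁/n₂)·sin θ₁ = 1.193 > 1, so there is no refracted ray — the light undergoes total internal reflection.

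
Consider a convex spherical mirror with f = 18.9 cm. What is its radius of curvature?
R = 2|f| = 37.8 cm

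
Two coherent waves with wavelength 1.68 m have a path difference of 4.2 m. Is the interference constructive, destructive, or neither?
destructive — path difference = 2.5λ, an odd multiple of λ/2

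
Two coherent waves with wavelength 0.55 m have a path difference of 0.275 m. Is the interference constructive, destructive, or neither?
destructive — path difference = 0.5λ, an odd multiple of λ/2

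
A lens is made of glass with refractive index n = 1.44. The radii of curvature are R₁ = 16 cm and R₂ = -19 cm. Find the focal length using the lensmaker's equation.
1/f = (n − 1)(1/R₁ − 1/R₂) → f = 19.74 cm (converging lens)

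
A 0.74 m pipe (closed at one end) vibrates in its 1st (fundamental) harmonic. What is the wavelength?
λₙ = 4L/n = 2.96 m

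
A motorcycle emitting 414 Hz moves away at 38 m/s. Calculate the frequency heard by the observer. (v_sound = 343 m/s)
f_obs = f·v/(v + v_s) = 372.7 Hz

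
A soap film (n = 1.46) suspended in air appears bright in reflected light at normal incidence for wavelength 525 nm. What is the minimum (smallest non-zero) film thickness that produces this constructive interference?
2nt = (m − ½)λ with m = 1 → t = (m − ½)λ/(2n) = 89.9 nm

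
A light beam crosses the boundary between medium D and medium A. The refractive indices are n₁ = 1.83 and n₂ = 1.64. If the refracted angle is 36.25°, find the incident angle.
sin θ₁ = (n₂/n₁)·sin θ₂ → θ₁ = 32°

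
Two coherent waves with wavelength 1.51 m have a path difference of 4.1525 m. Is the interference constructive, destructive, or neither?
neither (partial) — path difference = 2.75λ, neither a whole number of wavelengths nor an odd multiple of λ/2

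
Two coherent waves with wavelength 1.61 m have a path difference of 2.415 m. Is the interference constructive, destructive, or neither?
destructive — path difference = 1.5λ, an odd multiple of λ/2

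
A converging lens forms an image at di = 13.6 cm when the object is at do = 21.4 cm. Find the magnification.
M = −di/do = -0.6355 (inverted image)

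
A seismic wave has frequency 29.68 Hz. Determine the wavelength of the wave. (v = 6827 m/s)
λ = v/f = 230 m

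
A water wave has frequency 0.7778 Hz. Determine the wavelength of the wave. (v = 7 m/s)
λ = v/f = 9 m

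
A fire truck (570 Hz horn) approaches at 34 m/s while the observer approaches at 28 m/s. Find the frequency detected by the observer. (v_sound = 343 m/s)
f_obs = f·(v + v_o)/(v − v_s) = 684.4 Hz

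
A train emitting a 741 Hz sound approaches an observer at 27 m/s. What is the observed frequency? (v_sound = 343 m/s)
f_obs = f·v/(v − v_s) = 804.3 Hz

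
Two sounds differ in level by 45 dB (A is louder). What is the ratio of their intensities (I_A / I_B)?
I_A/I_B = 10^(Δβ/10) = 31620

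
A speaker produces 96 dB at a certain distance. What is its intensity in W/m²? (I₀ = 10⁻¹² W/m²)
I = I₀·10^(β/10) = 3.98 × 10⁻³ W/m²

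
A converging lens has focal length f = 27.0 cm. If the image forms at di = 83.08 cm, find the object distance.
1/do = 1/f − 1/di → do = 40 cm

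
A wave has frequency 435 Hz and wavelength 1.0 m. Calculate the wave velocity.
v = fλ = 435 m/s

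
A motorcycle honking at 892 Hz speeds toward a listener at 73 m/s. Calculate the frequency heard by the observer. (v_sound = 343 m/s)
f_obs = f·v/(v − v_s) = 1133 Hz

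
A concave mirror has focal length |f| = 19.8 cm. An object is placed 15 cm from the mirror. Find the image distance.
f = +19.8 cm (concave); 1/di = 1/f − 1/do → di = -61.88 cm (virtual image, behind mirror)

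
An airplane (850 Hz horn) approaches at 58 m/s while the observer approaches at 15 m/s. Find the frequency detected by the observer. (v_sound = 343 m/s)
f_obs = f·(v + v_o)/(v − v_s) = 1068 Hz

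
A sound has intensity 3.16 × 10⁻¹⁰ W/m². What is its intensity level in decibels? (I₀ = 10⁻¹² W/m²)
β = 10·log₁₀(I/I₀) = 25 dB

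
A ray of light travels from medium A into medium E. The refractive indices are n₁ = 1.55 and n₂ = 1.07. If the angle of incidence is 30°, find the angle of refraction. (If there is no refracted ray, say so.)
sin θ₂ = (n₁/n₂)·sin θ₁ = 0.7243 → θ₂ = 46.41°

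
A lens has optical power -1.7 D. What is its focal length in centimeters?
f = 1/P = -58.82 cm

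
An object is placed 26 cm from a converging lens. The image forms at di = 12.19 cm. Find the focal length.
1/f = 1/do + 1/di → f = 8.299 cm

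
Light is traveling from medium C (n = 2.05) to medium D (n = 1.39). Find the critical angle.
θc = arcsin(n₂/n₁) = 42.69°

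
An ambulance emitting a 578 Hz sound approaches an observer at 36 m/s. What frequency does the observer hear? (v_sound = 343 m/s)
f_obs = f·v/(v − v_s) = 645.8 Hz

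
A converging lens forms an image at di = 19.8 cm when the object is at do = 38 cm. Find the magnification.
M = −di/do = -0.5211 (inverted image)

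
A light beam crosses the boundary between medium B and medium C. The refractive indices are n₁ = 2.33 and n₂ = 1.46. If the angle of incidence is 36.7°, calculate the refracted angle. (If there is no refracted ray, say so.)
sin θ₂ = (n₁/n₂)·sin θ₁ = 0.9537 → θ₂ = 72.51°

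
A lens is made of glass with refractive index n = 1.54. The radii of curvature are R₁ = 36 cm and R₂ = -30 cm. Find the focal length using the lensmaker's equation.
1/f = (n − 1)(1/R₁ − 1/R₂) → f = 30.3 cm (converging lens)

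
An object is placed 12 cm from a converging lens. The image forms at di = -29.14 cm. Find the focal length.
1/f = 1/do + 1/di → f = 20.4 cm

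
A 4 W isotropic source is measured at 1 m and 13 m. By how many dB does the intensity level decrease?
Δβ = 20·log₁₀(r₂/r₁) = 22.28 dB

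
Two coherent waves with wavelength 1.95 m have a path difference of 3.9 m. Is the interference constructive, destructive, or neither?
constructive — path difference = 2λ, a whole number of wavelengths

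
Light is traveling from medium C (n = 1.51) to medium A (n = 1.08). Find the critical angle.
θc = arcsin(n₂/n₁) = 45.66°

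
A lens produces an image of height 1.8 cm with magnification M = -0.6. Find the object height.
ho = |hi|/|M| = 3 cm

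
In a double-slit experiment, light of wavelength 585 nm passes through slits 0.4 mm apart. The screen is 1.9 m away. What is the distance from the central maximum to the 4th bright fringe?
y = mλL/d = 11.12 mm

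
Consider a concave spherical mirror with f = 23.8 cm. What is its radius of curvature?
R = 2|f| = 47.6 cm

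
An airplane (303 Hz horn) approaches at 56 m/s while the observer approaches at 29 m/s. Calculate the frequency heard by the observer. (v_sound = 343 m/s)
f_obs = f·(v + v_o)/(v − v_s) = 392.7 Hz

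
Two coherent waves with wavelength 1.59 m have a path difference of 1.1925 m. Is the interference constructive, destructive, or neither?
neither (partial) — path difference = 0.75λ, neither a whole number of wavelengths nor an odd multiple of λ/2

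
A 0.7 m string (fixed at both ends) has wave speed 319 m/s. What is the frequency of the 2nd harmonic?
fₙ = nv/(2L) = 455.7 Hz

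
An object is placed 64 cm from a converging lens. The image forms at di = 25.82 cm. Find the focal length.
1/f = 1/do + 1/di → f = 18.4 cm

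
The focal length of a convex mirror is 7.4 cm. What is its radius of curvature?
R = 2|f| = 14.8 cm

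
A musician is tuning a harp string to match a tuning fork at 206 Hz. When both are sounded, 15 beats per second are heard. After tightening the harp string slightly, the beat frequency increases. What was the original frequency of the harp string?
221 Hz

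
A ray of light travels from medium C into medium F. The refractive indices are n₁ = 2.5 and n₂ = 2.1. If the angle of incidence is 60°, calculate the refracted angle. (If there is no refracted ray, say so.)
sin θ₂ = (n₁/n₂)·sin θ₁ = 1.031 > 1, so there is no refracted ray — the light undergoes total internal reflection.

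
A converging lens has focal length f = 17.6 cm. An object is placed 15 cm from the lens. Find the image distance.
1/di = 1/f − 1/do → di = -101.5 cm (virtual image)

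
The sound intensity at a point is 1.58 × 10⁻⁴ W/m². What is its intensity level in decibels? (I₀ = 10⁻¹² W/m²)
β = 10·log₁₀(I/I₀) = 81.99 dB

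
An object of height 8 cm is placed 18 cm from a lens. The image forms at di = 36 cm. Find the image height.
hi = (-di/do) × ho = -16 cm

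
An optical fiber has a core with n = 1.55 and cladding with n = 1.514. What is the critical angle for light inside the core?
θc = arcsin(n_cladding/n_core) = 77.63°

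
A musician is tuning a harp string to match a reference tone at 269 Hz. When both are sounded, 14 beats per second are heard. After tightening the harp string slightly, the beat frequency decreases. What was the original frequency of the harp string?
255 Hz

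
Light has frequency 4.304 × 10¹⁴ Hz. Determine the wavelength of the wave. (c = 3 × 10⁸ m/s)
λ = c/f = 697 nm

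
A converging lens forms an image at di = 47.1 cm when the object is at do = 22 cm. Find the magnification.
M = −di/do = -2.141 (inverted image)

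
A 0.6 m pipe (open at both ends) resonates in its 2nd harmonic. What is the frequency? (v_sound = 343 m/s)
fₙ = nv/(2L) = 571.7 Hz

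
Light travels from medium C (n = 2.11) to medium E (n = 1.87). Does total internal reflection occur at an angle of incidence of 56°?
θc = arcsin(n₂/n₁) = 62.41°; 56° < θc, so no — the ray refracts.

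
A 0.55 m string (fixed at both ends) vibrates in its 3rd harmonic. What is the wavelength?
λₙ = 2L/n = 0.3667 m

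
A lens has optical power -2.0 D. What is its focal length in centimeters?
f = 1/P = -50 cm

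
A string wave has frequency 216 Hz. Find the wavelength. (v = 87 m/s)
λ = v/f = 0.4028 m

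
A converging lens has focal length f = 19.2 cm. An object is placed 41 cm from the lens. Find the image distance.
1/di = 1/f − 1/do → di = 36.11 cm (real image)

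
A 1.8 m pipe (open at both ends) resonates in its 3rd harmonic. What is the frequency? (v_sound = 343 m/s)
fₙ = nv/(2L) = 285.8 Hz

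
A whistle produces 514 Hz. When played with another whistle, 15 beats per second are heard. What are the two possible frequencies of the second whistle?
f₂ = 514 ± 15 Hz → 529 Hz or 499 Hz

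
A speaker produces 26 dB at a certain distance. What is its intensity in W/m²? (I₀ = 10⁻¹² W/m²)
I = I₀·10^(β/10) = 3.98 × 10⁻¹⁰ W/m²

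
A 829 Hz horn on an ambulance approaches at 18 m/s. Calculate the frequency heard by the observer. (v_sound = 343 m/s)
f_obs = f·v/(v − v_s) = 874.9 Hz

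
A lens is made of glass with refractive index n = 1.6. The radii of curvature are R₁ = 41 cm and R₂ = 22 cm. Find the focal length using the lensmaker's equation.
1/f = (n − 1)(1/R₁ − 1/R₂) → f = -79.12 cm (diverging lens)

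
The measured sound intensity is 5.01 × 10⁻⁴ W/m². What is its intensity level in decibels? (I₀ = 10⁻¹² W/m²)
β = 10·log₁₀(I/I₀) = 87 dB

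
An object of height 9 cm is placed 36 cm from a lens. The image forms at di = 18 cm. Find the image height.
hi = (-di/do) × ho = -4.5 cm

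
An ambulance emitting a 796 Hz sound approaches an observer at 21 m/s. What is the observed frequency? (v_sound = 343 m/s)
f_obs = f·v/(v − v_s) = 847.9 Hz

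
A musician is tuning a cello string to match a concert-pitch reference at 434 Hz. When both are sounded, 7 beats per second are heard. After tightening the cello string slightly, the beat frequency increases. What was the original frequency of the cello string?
441 Hz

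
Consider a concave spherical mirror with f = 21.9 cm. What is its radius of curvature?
R = 2|f| = 43.8 cm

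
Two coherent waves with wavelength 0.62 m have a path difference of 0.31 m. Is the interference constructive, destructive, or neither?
destructive — path difference = 0.5λ, an odd multiple of λ/2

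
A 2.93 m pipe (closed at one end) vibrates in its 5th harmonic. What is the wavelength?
λₙ = 4L/n = 2.344 m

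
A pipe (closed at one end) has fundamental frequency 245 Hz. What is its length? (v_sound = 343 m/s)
L = v/(4f₁) = 0.35 m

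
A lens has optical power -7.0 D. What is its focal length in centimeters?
f = 1/P = -14.29 cm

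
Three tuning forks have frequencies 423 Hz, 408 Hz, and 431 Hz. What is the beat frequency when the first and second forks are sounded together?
15 Hz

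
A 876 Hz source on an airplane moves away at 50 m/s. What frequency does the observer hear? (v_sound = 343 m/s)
f_obs = f·v/(v + v_s) = 764.5 Hz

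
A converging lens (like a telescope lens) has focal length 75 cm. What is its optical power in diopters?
P = 1/f = 1.333 D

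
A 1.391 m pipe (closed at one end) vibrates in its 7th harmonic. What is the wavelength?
λₙ = 4L/n = 0.7949 m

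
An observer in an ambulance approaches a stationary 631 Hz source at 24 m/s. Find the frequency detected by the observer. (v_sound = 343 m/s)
f_obs = f·(v + v_o)/v = 675.2 Hz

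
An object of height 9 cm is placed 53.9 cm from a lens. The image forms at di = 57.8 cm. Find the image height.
hi = (-di/do) × ho = -9.651 cm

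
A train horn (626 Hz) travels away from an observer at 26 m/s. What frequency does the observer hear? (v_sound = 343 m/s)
f_obs = f·v/(v + v_s) = 581.9 Hz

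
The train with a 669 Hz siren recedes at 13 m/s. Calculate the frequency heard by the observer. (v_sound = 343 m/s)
f_obs = f·v/(v + v_s) = 644.6 Hz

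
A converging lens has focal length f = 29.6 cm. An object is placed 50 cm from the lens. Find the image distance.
1/di = 1/f − 1/do → di = 72.55 cm (real image)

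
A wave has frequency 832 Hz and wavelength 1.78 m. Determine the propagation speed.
v = fλ = 1481 m/s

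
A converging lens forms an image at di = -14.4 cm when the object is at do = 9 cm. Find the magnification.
M = −di/do = 1.6 (upright image)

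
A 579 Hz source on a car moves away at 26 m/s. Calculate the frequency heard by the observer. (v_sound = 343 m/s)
f_obs = f·v/(v + v_s) = 538.2 Hz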